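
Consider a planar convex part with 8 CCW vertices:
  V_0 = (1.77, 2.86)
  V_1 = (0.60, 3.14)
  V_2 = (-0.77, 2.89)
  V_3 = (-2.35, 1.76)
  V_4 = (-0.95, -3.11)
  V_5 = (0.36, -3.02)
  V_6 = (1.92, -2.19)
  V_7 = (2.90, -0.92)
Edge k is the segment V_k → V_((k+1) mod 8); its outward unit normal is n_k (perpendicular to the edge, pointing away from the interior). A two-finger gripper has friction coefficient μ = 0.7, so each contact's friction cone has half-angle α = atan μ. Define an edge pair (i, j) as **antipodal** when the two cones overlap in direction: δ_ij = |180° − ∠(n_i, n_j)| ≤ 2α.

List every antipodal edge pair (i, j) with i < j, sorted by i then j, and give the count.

count = 12; pairs: (0,3), (0,4), (0,5), (0,6), (1,4), (1,5), (1,6), (2,4), (2,5), (2,6), (3,6), (3,7)

α = atan 0.7 = 34.99°;  2α = 69.98°
n_0 = (+0.2327, +0.9725)
n_1 = (-0.1795, +0.9838)
n_2 = (-0.5817, +0.8134)
n_3 = (-0.9611, -0.2763)
n_4 = (+0.0685, -0.9976)
n_5 = (+0.4697, -0.8828)
n_6 = (+0.7917, -0.6109)
n_7 = (+0.9581, +0.2864)
  (0,1): δ = 156.20°  ·
  (0,2): δ = 130.97°  ·
  (0,3): δ = 60.50°  ✓
  (0,4): δ = 17.39°  ✓
  (0,5): δ = 41.47°  ✓
  (0,6): δ = 65.80°  ✓
  (0,7): δ = 120.10°  ·
  (1,2): δ = 154.77°  ·
  (1,3): δ = 84.30°  ·
  (1,4): δ = 6.41°  ✓
  (1,5): δ = 17.67°  ✓
  (1,6): δ = 42.00°  ✓
  (1,7): δ = 96.30°  ·
  (2,3): δ = 109.53°  ·
  (2,4): δ = 31.64°  ✓
  (2,5): δ = 7.56°  ✓
  (2,6): δ = 16.77°  ✓
  (2,7): δ = 71.07°  ·
  (3,4): δ = 102.11°  ·
  (3,5): δ = 78.02°  ·
  (3,6): δ = 53.69°  ✓
  (3,7): δ = 0.61°  ✓
  (4,5): δ = 155.91°  ·
  (4,6): δ = 131.59°  ·
  (4,7): δ = 77.29°  ·
  (5,6): δ = 155.67°  ·
  (5,7): δ = 101.37°  ·
  (6,7): δ = 125.70°  ·
antipodal pairs: 12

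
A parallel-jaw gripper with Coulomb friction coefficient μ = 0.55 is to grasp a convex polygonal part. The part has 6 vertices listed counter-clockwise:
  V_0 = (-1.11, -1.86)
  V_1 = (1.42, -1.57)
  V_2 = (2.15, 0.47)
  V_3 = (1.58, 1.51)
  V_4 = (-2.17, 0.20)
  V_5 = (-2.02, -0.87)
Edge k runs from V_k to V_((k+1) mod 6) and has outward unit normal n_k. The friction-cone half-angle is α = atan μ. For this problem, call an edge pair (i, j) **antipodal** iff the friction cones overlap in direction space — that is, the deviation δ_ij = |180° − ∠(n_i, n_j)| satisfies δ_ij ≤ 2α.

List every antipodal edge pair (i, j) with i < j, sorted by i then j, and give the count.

count = 5; pairs: (0,3), (1,3), (1,4), (2,4), (2,5)

α = atan 0.55 = 28.81°;  2α = 57.62°
n_0 = (+0.1139, -0.9935)
n_1 = (+0.9415, -0.3369)
n_2 = (+0.8769, +0.4806)
n_3 = (-0.3298, +0.9441)
n_4 = (-0.9903, -0.1388)
n_5 = (-0.7362, -0.6767)
  (0,1): δ = 116.23°  ·
  (0,2): δ = 67.81°  ·
  (0,3): δ = 12.72°  ✓
  (0,4): δ = 91.44°  ·
  (0,5): δ = 126.05°  ·
  (1,2): δ = 131.58°  ·
  (1,3): δ = 51.05°  ✓
  (1,4): δ = 27.67°  ✓
  (1,5): δ = 62.28°  ·
  (2,3): δ = 99.47°  ·
  (2,4): δ = 20.75°  ✓
  (2,5): δ = 13.86°  ✓
  (3,4): δ = 101.28°  ·
  (3,5): δ = 66.67°  ·
  (4,5): δ = 145.39°  ·
antipodal pairs: 5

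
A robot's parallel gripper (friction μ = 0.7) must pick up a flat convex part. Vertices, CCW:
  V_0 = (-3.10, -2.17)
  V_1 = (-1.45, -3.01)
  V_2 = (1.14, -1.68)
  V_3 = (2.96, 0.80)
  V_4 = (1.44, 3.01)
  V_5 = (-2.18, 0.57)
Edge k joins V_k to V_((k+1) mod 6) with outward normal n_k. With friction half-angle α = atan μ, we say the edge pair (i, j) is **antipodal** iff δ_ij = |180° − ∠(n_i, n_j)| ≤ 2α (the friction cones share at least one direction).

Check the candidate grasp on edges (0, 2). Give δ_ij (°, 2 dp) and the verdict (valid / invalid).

δ = 99.29°, invalid

α = atan 0.7 = 34.99°;  2α = 69.98°
edge 0: e_0 = (+1.65, -0.84);  n_0 = (-0.4537, -0.8912)
edge 2: e_2 = (+1.82, +2.48);  n_2 = (+0.8062, -0.5916)
∠(n_0, n_2) = 80.71°
δ = |180° − 80.71°| = 99.29°
99.29° > 2α = 69.98°  →  invalid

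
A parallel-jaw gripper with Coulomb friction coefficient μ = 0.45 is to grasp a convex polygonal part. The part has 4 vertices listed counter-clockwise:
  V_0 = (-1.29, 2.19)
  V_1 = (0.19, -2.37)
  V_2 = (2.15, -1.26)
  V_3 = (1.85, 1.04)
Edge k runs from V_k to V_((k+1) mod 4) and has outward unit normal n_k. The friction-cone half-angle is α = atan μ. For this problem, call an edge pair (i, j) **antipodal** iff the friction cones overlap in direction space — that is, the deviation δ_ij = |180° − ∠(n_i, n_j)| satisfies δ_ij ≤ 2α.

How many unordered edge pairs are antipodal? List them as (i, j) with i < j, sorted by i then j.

count = 1; pairs: (0,2)

α = atan 0.45 = 24.23°;  2α = 48.46°
n_0 = (-0.9512, -0.3087)
n_1 = (+0.4928, -0.8701)
n_2 = (+0.9916, +0.1293)
n_3 = (+0.3439, +0.9390)
  (0,1): δ = 78.46°  ·
  (0,2): δ = 10.55°  ✓
  (0,3): δ = 51.90°  ·
  (1,2): δ = 112.09°  ·
  (1,3): δ = 49.64°  ·
  (2,3): δ = 117.55°  ·
antipodal pairs: 1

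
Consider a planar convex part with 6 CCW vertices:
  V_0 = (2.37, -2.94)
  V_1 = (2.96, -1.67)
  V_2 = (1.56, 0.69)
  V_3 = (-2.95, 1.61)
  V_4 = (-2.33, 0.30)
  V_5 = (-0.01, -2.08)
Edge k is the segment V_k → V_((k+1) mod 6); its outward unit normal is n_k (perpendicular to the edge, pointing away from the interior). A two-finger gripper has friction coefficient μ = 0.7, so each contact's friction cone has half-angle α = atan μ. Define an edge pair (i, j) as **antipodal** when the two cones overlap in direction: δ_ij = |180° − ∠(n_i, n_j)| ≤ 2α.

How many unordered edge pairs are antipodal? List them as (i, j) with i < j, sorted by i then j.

α = atan 0.7 = 34.99°;  2α = 69.98°
n_0 = (+0.9069, -0.4213)
n_1 = (+0.8601, +0.5102)
n_2 = (+0.1999, +0.9798)
n_3 = (-0.9039, -0.4278)
n_4 = (-0.7161, -0.6980)
n_5 = (-0.3398, -0.9405)
  (0,1): δ = 124.40°  ·
  (0,2): δ = 76.61°  ·
  (0,3): δ = 50.25°  ✓
  (0,4): δ = 69.19°  ✓
  (0,5): δ = 95.05°  ·
  (1,2): δ = 132.21°  ·
  (1,3): δ = 5.35°  ✓
  (1,4): δ = 13.59°  ✓
  (1,5): δ = 39.46°  ✓
  (2,3): δ = 53.14°  ✓
  (2,4): δ = 34.20°  ✓
  (2,5): δ = 8.34°  ✓
  (3,4): δ = 161.06°  ·
  (3,5): δ = 135.19°  ·
  (4,5): δ = 154.14°  ·
antipodal pairs: 8

count = 8; pairs: (0,3), (0,4), (1,3), (1,4), (1,5), (2,3), (2,4), (2,5)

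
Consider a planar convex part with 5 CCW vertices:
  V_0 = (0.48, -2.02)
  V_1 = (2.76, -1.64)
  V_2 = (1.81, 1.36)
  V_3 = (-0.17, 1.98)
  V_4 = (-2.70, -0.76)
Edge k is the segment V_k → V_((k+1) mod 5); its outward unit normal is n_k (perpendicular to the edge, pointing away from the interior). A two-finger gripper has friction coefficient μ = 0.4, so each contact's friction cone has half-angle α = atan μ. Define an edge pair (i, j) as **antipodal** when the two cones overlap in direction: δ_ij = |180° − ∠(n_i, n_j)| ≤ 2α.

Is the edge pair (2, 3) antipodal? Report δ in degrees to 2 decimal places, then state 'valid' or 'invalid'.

α = atan 0.4 = 21.80°;  2α = 43.60°
edge 2: e_2 = (-1.98, +0.62);  n_2 = (+0.2988, +0.9543)
edge 3: e_3 = (-2.53, -2.74);  n_3 = (-0.7347, +0.6784)
∠(n_2, n_3) = 64.67°
δ = |180° − 64.67°| = 115.33°
115.33° > 2α = 43.60°  →  invalid

δ = 115.33°, invalid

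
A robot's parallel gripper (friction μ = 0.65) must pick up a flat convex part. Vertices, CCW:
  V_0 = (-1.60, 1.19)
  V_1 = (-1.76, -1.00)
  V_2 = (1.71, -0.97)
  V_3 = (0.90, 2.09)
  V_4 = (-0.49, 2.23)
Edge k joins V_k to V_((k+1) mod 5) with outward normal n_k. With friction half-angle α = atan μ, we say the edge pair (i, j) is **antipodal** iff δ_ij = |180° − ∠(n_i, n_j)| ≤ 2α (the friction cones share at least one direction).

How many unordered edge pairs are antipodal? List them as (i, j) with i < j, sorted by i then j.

α = atan 0.65 = 33.02°;  2α = 66.05°
n_0 = (-0.9973, +0.0729)
n_1 = (+0.0086, -1.0000)
n_2 = (+0.9667, +0.2559)
n_3 = (+0.1002, +0.9950)
n_4 = (-0.6837, +0.7297)
  (0,1): δ = 85.33°  ·
  (0,2): δ = 19.01°  ✓
  (0,3): δ = 88.43°  ·
  (0,4): δ = 137.31°  ·
  (1,2): δ = 75.67°  ·
  (1,3): δ = 6.25°  ✓
  (1,4): δ = 42.64°  ✓
  (2,3): δ = 110.58°  ·
  (2,4): δ = 61.69°  ✓
  (3,4): δ = 131.11°  ·
antipodal pairs: 4

count = 4; pairs: (0,2), (1,3), (1,4), (2,4)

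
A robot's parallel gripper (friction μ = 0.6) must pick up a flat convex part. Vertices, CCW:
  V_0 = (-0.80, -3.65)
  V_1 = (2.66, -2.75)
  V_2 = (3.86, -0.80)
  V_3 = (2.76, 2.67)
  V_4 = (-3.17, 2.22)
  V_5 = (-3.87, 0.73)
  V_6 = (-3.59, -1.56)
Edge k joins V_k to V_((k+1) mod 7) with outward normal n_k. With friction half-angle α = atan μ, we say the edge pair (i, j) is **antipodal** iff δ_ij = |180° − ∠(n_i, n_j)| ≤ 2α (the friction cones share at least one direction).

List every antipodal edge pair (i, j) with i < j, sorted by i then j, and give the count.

α = atan 0.6 = 30.96°;  2α = 61.93°
n_0 = (+0.2517, -0.9678)
n_1 = (+0.8517, -0.5241)
n_2 = (+0.9532, +0.3022)
n_3 = (-0.0757, +0.9971)
n_4 = (-0.9051, +0.4252)
n_5 = (-0.9926, -0.1214)
n_6 = (-0.5995, -0.8003)
  (0,1): δ = 136.19°  ·
  (0,2): δ = 86.99°  ·
  (0,3): δ = 10.24°  ✓
  (0,4): δ = 50.26°  ✓
  (0,5): δ = 82.39°  ·
  (0,6): δ = 128.58°  ·
  (1,2): δ = 130.80°  ·
  (1,3): δ = 54.05°  ✓
  (1,4): δ = 6.44°  ✓
  (1,5): δ = 38.58°  ✓
  (1,6): δ = 84.77°  ·
  (2,3): δ = 103.25°  ·
  (2,4): δ = 42.75°  ✓
  (2,5): δ = 10.62°  ✓
  (2,6): δ = 35.57°  ✓
  (3,4): δ = 119.50°  ·
  (3,5): δ = 87.37°  ·
  (3,6): δ = 41.18°  ✓
  (4,5): δ = 147.86°  ·
  (4,6): δ = 101.67°  ·
  (5,6): δ = 133.81°  ·
antipodal pairs: 9

count = 9; pairs: (0,3), (0,4), (1,3), (1,4), (1,5), (2,4), (2,5), (2,6), (3,6)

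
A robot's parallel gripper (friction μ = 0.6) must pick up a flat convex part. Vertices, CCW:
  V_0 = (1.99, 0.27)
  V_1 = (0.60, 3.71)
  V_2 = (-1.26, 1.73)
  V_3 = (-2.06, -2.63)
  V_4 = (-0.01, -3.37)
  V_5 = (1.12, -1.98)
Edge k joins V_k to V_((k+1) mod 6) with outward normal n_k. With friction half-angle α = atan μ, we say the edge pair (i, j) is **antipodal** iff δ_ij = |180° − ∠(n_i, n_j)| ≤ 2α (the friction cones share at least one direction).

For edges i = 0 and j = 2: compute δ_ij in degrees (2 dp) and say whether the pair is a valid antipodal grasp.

δ = 32.40°, valid

α = atan 0.6 = 30.96°;  2α = 61.93°
edge 0: e_0 = (-1.39, +3.44);  n_0 = (+0.9272, +0.3746)
edge 2: e_2 = (-0.80, -4.36);  n_2 = (-0.9836, +0.1805)
∠(n_0, n_2) = 147.60°
δ = |180° − 147.60°| = 32.40°
32.40° ≤ 2α = 61.93°  →  valid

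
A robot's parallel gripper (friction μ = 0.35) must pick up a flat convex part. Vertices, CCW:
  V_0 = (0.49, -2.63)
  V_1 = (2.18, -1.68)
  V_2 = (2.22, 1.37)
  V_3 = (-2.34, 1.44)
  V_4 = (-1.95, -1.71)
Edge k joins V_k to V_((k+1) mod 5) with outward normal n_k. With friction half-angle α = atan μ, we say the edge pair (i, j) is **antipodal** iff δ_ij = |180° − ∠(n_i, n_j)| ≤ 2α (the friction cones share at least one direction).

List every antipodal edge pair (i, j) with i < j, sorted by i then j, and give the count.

α = atan 0.35 = 19.29°;  2α = 38.58°
n_0 = (+0.4900, -0.8717)
n_1 = (+0.9999, -0.0131)
n_2 = (+0.0153, +0.9999)
n_3 = (-0.9924, -0.1229)
n_4 = (-0.3528, -0.9357)
  (0,1): δ = 120.09°  ·
  (0,2): δ = 30.22°  ✓
  (0,3): δ = 67.72°  ·
  (0,4): δ = 130.00°  ·
  (1,2): δ = 90.13°  ·
  (1,3): δ = 7.81°  ✓
  (1,4): δ = 70.09°  ·
  (2,3): δ = 82.06°  ·
  (2,4): δ = 19.78°  ✓
  (3,4): δ = 117.72°  ·
antipodal pairs: 3

count = 3; pairs: (0,2), (1,3), (2,4)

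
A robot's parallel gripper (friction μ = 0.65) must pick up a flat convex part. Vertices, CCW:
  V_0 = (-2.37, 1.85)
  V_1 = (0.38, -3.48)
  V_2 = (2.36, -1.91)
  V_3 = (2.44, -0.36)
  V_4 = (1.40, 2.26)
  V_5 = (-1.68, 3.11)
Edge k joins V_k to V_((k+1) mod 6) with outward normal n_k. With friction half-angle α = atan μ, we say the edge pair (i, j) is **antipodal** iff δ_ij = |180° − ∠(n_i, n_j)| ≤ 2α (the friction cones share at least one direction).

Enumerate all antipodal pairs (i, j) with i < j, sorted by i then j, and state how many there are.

count = 7; pairs: (0,2), (0,3), (0,4), (1,4), (1,5), (2,5), (3,5)

α = atan 0.65 = 33.02°;  2α = 66.05°
n_0 = (-0.8887, -0.4585)
n_1 = (+0.6213, -0.7836)
n_2 = (+0.9987, -0.0515)
n_3 = (+0.9295, +0.3689)
n_4 = (+0.2660, +0.9640)
n_5 = (-0.8771, +0.4803)
  (0,1): δ = 78.88°  ·
  (0,2): δ = 30.25°  ✓
  (0,3): δ = 5.64°  ✓
  (0,4): δ = 47.28°  ✓
  (0,5): δ = 124.00°  ·
  (1,2): δ = 131.37°  ·
  (1,3): δ = 106.76°  ·
  (1,4): δ = 53.84°  ✓
  (1,5): δ = 22.88°  ✓
  (2,3): δ = 155.39°  ·
  (2,4): δ = 102.47°  ·
  (2,5): δ = 25.75°  ✓
  (3,4): δ = 127.08°  ·
  (3,5): δ = 50.36°  ✓
  (4,5): δ = 103.28°  ·
antipodal pairs: 7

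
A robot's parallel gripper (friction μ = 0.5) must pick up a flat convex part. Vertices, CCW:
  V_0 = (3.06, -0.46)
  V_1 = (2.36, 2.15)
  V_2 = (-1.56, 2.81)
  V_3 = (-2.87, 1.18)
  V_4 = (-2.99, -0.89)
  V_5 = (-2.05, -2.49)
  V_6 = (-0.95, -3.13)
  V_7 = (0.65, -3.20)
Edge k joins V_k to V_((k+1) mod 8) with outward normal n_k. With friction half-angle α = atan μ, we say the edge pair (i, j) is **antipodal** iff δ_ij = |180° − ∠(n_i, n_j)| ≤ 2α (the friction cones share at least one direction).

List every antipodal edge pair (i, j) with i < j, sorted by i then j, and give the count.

α = atan 0.5 = 26.57°;  2α = 53.13°
n_0 = (+0.9659, +0.2590)
n_1 = (+0.1660, +0.9861)
n_2 = (-0.7795, +0.6264)
n_3 = (-0.9983, +0.0579)
n_4 = (-0.8622, -0.5065)
n_5 = (-0.5029, -0.8643)
n_6 = (-0.0437, -0.9990)
n_7 = (+0.7509, -0.6604)
  (0,1): δ = 114.57°  ·
  (0,2): δ = 53.80°  ·
  (0,3): δ = 18.33°  ✓
  (0,4): δ = 15.42°  ✓
  (0,5): δ = 44.80°  ✓
  (0,6): δ = 72.48°  ·
  (0,7): δ = 123.65°  ·
  (1,2): δ = 119.23°  ·
  (1,3): δ = 83.76°  ·
  (1,4): δ = 50.01°  ✓
  (1,5): δ = 20.63°  ✓
  (1,6): δ = 7.05°  ✓
  (1,7): δ = 58.22°  ·
  (2,3): δ = 144.53°  ·
  (2,4): δ = 110.78°  ·
  (2,5): δ = 81.40°  ·
  (2,6): δ = 53.72°  ·
  (2,7): δ = 2.55°  ✓
  (3,4): δ = 146.25°  ·
  (3,5): δ = 116.87°  ·
  (3,6): δ = 89.19°  ·
  (3,7): δ = 38.02°  ✓
  (4,5): δ = 150.63°  ·
  (4,6): δ = 122.94°  ·
  (4,7): δ = 71.77°  ·
  (5,6): δ = 152.31°  ·
  (5,7): δ = 101.14°  ·
  (6,7): δ = 128.83°  ·
antipodal pairs: 8

count = 8; pairs: (0,3), (0,4), (0,5), (1,4), (1,5), (1,6), (2,7), (3,7)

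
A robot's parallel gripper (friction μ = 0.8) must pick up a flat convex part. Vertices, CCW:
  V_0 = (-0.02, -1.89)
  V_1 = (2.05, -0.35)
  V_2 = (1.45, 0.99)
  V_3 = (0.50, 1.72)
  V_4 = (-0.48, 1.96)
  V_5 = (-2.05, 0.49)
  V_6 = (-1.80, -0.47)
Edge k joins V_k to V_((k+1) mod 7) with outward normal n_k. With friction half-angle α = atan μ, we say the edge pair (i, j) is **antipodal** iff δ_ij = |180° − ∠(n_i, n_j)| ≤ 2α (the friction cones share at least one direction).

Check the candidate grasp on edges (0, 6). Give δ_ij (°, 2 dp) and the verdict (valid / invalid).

δ = 104.77°, invalid

α = atan 0.8 = 38.66°;  2α = 77.32°
edge 0: e_0 = (+2.07, +1.54);  n_0 = (+0.5969, -0.8023)
edge 6: e_6 = (+1.78, -1.42);  n_6 = (-0.6236, -0.7817)
∠(n_0, n_6) = 75.23°
δ = |180° − 75.23°| = 104.77°
104.77° > 2α = 77.32°  →  invalid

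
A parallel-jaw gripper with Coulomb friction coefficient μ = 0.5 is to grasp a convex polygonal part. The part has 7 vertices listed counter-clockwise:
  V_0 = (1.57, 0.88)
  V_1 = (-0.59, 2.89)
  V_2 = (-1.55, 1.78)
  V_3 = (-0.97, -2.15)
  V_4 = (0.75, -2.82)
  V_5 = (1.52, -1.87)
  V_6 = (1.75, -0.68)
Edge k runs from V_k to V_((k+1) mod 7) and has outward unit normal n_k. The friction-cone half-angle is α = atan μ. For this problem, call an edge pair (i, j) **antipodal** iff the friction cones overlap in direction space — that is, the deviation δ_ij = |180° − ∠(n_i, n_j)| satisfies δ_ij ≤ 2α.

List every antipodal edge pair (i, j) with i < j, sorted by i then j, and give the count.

α = atan 0.5 = 26.57°;  2α = 53.13°
n_0 = (+0.6812, +0.7321)
n_1 = (-0.7564, +0.6542)
n_2 = (-0.9893, -0.1460)
n_3 = (-0.3630, -0.9318)
n_4 = (+0.7769, -0.6297)
n_5 = (+0.9818, -0.1898)
n_6 = (+0.9934, +0.1146)
  (0,1): δ = 87.92°  ·
  (0,2): δ = 38.66°  ✓
  (0,3): δ = 21.66°  ✓
  (0,4): δ = 93.91°  ·
  (0,5): δ = 122.00°  ·
  (0,6): δ = 139.52°  ·
  (1,2): δ = 130.75°  ·
  (1,3): δ = 70.43°  ·
  (1,4): δ = 1.83°  ✓
  (1,5): δ = 29.92°  ✓
  (1,6): δ = 47.44°  ✓
  (2,3): δ = 119.68°  ·
  (2,4): δ = 47.42°  ✓
  (2,5): δ = 19.33°  ✓
  (2,6): δ = 1.81°  ✓
  (3,4): δ = 107.74°  ·
  (3,5): δ = 79.66°  ·
  (3,6): δ = 62.14°  ·
  (4,5): δ = 151.91°  ·
  (4,6): δ = 134.39°  ·
  (5,6): δ = 162.48°  ·
antipodal pairs: 8

count = 8; pairs: (0,2), (0,3), (1,4), (1,5), (1,6), (2,4), (2,5), (2,6)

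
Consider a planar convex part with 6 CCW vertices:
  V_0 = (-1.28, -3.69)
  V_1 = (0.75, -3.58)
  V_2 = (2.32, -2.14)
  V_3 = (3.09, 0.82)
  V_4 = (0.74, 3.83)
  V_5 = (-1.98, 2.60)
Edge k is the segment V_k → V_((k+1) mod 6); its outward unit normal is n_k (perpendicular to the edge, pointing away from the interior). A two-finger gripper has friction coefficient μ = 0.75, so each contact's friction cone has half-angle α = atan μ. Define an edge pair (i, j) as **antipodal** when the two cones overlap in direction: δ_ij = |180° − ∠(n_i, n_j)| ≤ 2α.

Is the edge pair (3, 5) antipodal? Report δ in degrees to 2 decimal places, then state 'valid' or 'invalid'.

α = atan 0.75 = 36.87°;  2α = 73.74°
edge 3: e_3 = (-2.35, +3.01);  n_3 = (+0.7882, +0.6154)
edge 5: e_5 = (+0.70, -6.29);  n_5 = (-0.9939, -0.1106)
∠(n_3, n_5) = 148.37°
δ = |180° − 148.37°| = 31.63°
31.63° ≤ 2α = 73.74°  →  valid

δ = 31.63°, valid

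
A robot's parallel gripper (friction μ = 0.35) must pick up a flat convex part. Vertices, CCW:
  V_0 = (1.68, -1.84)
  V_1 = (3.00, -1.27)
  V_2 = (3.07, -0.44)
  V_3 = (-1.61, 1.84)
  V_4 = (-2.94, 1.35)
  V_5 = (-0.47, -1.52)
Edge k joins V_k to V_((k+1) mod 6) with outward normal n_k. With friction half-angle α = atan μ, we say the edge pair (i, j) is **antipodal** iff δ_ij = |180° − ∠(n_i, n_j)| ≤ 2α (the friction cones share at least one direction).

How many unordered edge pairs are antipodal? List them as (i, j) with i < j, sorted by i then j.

α = atan 0.35 = 19.29°;  2α = 38.58°
n_0 = (+0.3964, -0.9181)
n_1 = (+0.9965, -0.0840)
n_2 = (+0.4380, +0.8990)
n_3 = (-0.3457, +0.9383)
n_4 = (-0.7580, -0.6523)
n_5 = (-0.1472, -0.9891)
  (0,1): δ = 118.18°  ·
  (0,2): δ = 49.33°  ·
  (0,3): δ = 3.13°  ✓
  (0,4): δ = 107.36°  ·
  (0,5): δ = 148.18°  ·
  (1,2): δ = 111.15°  ·
  (1,3): δ = 64.95°  ·
  (1,4): δ = 45.54°  ·
  (1,5): δ = 86.36°  ·
  (2,3): δ = 133.80°  ·
  (2,4): δ = 23.31°  ✓
  (2,5): δ = 17.51°  ✓
  (3,4): δ = 69.51°  ·
  (3,5): δ = 28.69°  ✓
  (4,5): δ = 139.18°  ·
antipodal pairs: 4

count = 4; pairs: (0,3), (2,4), (2,5), (3,5)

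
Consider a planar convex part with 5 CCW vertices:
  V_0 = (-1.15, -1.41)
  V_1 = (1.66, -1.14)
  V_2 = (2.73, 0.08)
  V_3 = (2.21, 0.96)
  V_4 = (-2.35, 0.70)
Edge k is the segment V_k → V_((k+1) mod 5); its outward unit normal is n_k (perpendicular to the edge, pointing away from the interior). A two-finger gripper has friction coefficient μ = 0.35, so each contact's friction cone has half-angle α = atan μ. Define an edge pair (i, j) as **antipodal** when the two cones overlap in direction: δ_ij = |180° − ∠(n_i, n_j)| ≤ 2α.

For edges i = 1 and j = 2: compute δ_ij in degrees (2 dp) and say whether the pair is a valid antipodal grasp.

α = atan 0.35 = 19.29°;  2α = 38.58°
edge 1: e_1 = (+1.07, +1.22);  n_1 = (+0.7518, -0.6594)
edge 2: e_2 = (-0.52, +0.88);  n_2 = (+0.8609, +0.5087)
∠(n_1, n_2) = 71.83°
δ = |180° − 71.83°| = 108.17°
108.17° > 2α = 38.58°  →  invalid

δ = 108.17°, invalid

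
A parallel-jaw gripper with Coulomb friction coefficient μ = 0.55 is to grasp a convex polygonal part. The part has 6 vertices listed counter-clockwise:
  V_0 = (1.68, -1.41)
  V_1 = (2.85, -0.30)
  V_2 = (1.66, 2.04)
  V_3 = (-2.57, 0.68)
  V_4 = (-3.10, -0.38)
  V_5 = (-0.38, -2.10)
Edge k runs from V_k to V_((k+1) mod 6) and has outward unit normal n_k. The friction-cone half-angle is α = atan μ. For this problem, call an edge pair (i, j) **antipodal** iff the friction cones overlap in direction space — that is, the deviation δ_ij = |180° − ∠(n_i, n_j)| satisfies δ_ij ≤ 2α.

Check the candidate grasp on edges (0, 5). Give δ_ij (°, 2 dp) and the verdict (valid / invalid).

δ = 155.03°, invalid

α = atan 0.55 = 28.81°;  2α = 57.62°
edge 0: e_0 = (+1.17, +1.11);  n_0 = (+0.6883, -0.7255)
edge 5: e_5 = (+2.06, +0.69);  n_5 = (+0.3176, -0.9482)
∠(n_0, n_5) = 24.97°
δ = |180° − 24.97°| = 155.03°
155.03° > 2α = 57.62°  →  invalid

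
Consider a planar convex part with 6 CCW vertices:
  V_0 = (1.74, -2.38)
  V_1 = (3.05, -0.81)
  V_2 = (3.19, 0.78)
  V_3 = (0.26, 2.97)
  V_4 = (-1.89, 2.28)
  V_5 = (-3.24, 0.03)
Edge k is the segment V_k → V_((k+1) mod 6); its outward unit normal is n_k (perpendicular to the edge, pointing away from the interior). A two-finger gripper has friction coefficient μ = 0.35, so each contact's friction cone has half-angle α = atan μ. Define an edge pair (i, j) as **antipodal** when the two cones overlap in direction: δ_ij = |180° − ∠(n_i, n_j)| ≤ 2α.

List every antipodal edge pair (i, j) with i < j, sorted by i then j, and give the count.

α = atan 0.35 = 19.29°;  2α = 38.58°
n_0 = (+0.7678, -0.6407)
n_1 = (+0.9961, -0.0877)
n_2 = (+0.5987, +0.8010)
n_3 = (-0.3056, +0.9522)
n_4 = (-0.8575, +0.5145)
n_5 = (-0.4356, -0.9001)
  (0,1): δ = 145.19°  ·
  (0,2): δ = 86.93°  ·
  (0,3): δ = 32.37°  ✓
  (0,4): δ = 8.88°  ✓
  (0,5): δ = 104.02°  ·
  (1,2): δ = 121.74°  ·
  (1,3): δ = 67.18°  ·
  (1,4): δ = 25.93°  ✓
  (1,5): δ = 69.21°  ·
  (2,3): δ = 125.43°  ·
  (2,4): δ = 84.19°  ·
  (2,5): δ = 10.95°  ✓
  (3,4): δ = 138.76°  ·
  (3,5): δ = 43.62°  ·
  (4,5): δ = 84.86°  ·
antipodal pairs: 4

count = 4; pairs: (0,3), (0,4), (1,4), (2,5)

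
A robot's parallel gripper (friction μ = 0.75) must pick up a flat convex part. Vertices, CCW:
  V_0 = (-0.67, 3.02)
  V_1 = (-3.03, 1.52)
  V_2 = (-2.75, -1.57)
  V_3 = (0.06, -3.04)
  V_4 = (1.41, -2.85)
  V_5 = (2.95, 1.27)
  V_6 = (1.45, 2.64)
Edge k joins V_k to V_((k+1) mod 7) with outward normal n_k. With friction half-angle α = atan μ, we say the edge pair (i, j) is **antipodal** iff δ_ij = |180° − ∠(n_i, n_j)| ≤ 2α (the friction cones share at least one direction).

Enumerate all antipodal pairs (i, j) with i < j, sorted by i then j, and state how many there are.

α = atan 0.75 = 36.87°;  2α = 73.74°
n_0 = (-0.5364, +0.8440)
n_1 = (-0.9959, -0.0902)
n_2 = (-0.4635, -0.8861)
n_3 = (+0.1394, -0.9902)
n_4 = (+0.9367, -0.3501)
n_5 = (+0.6744, +0.7384)
n_6 = (+0.1764, +0.9843)
  (0,1): δ = 117.26°  ·
  (0,2): δ = 60.06°  ✓
  (0,3): δ = 24.43°  ✓
  (0,4): δ = 37.07°  ✓
  (0,5): δ = 105.15°  ·
  (0,6): δ = 137.40°  ·
  (1,2): δ = 122.79°  ·
  (1,3): δ = 87.17°  ·
  (1,4): δ = 25.67°  ✓
  (1,5): δ = 42.42°  ✓
  (1,6): δ = 74.66°  ·
  (2,3): δ = 144.37°  ·
  (2,4): δ = 82.88°  ·
  (2,5): δ = 14.79°  ✓
  (2,6): δ = 17.45°  ✓
  (3,4): δ = 118.51°  ·
  (3,5): δ = 50.42°  ✓
  (3,6): δ = 18.17°  ✓
  (4,5): δ = 111.91°  ·
  (4,6): δ = 79.67°  ·
  (5,6): δ = 147.76°  ·
antipodal pairs: 9

count = 9; pairs: (0,2), (0,3), (0,4), (1,4), (1,5), (2,5), (2,6), (3,5), (3,6)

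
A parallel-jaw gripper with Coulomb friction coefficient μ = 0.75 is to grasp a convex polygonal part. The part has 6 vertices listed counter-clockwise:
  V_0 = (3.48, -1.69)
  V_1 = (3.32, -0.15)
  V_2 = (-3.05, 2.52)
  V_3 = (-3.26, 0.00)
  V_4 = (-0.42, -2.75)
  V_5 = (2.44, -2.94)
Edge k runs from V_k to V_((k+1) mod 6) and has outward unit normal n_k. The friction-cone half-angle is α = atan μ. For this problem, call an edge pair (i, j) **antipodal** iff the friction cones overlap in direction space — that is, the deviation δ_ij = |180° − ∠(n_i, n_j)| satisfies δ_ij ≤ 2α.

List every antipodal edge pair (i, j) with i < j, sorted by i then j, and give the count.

α = atan 0.75 = 36.87°;  2α = 73.74°
n_0 = (+0.9946, +0.1033)
n_1 = (+0.3866, +0.9223)
n_2 = (-0.9965, +0.0830)
n_3 = (-0.6956, -0.7184)
n_4 = (-0.0663, -0.9978)
n_5 = (+0.7687, -0.6396)
  (0,1): δ = 118.67°  ·
  (0,2): δ = 10.70°  ✓
  (0,3): δ = 39.99°  ✓
  (0,4): δ = 80.27°  ·
  (0,5): δ = 134.31°  ·
  (1,2): δ = 72.02°  ✓
  (1,3): δ = 21.34°  ✓
  (1,4): δ = 18.94°  ✓
  (1,5): δ = 72.98°  ✓
  (2,3): δ = 129.31°  ·
  (2,4): δ = 89.04°  ·
  (2,5): δ = 35.00°  ✓
  (3,4): δ = 139.72°  ·
  (3,5): δ = 85.68°  ·
  (4,5): δ = 125.96°  ·
antipodal pairs: 7

count = 7; pairs: (0,2), (0,3), (1,2), (1,3), (1,4), (1,5), (2,5)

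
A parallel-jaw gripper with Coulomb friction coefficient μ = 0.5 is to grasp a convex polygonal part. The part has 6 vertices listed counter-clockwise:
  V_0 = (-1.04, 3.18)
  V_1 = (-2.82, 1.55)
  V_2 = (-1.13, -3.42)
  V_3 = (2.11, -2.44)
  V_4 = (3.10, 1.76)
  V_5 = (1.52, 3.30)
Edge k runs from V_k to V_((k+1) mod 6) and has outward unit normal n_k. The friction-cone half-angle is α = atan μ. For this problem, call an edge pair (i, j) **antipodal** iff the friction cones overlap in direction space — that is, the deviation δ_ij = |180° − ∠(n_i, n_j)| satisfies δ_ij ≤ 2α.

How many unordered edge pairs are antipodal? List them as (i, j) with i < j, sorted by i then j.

count = 5; pairs: (0,2), (0,3), (1,3), (1,4), (2,5)

α = atan 0.5 = 26.57°;  2α = 53.13°
n_0 = (-0.6753, +0.7375)
n_1 = (-0.9468, -0.3219)
n_2 = (+0.2895, -0.9572)
n_3 = (+0.9733, -0.2294)
n_4 = (+0.6980, +0.7161)
n_5 = (-0.0468, +0.9989)
  (0,1): δ = 113.70°  ·
  (0,2): δ = 25.65°  ✓
  (0,3): δ = 34.26°  ✓
  (0,4): δ = 93.25°  ·
  (0,5): δ = 140.20°  ·
  (1,2): δ = 91.95°  ·
  (1,3): δ = 32.04°  ✓
  (1,4): δ = 26.95°  ✓
  (1,5): δ = 73.90°  ·
  (2,3): δ = 120.09°  ·
  (2,4): δ = 61.09°  ·
  (2,5): δ = 14.15°  ✓
  (3,4): δ = 121.00°  ·
  (3,5): δ = 74.05°  ·
  (4,5): δ = 133.05°  ·
antipodal pairs: 5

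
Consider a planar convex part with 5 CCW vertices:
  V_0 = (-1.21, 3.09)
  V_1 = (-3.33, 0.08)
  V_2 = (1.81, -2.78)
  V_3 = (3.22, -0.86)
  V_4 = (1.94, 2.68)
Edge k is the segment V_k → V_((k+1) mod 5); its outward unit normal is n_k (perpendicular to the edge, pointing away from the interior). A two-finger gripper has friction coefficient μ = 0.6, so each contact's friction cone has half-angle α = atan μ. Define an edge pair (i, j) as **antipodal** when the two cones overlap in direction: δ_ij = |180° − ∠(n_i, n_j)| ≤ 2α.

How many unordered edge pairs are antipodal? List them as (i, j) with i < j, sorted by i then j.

count = 5; pairs: (0,2), (0,3), (1,3), (1,4), (2,4)

α = atan 0.6 = 30.96°;  2α = 61.93°
n_0 = (-0.8176, +0.5758)
n_1 = (-0.4862, -0.8738)
n_2 = (+0.8060, -0.5919)
n_3 = (+0.9404, +0.3400)
n_4 = (+0.1291, +0.9916)
  (0,1): δ = 83.93°  ·
  (0,2): δ = 1.13°  ✓
  (0,3): δ = 55.04°  ✓
  (0,4): δ = 117.74°  ·
  (1,2): δ = 97.20°  ·
  (1,3): δ = 41.03°  ✓
  (1,4): δ = 21.68°  ✓
  (2,3): δ = 123.83°  ·
  (2,4): δ = 61.12°  ✓
  (3,4): δ = 117.29°  ·
antipodal pairs: 5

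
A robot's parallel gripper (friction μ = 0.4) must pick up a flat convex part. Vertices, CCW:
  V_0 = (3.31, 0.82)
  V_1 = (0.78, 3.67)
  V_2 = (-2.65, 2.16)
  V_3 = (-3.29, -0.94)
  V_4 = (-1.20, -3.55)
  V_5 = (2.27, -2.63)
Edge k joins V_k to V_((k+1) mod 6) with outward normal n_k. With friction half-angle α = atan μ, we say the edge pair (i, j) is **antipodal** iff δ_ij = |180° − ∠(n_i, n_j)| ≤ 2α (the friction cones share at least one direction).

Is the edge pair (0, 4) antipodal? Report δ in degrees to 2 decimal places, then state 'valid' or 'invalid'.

α = atan 0.4 = 21.80°;  2α = 43.60°
edge 0: e_0 = (-2.53, +2.85);  n_0 = (+0.7478, +0.6639)
edge 4: e_4 = (+3.47, +0.92);  n_4 = (+0.2563, -0.9666)
∠(n_0, n_4) = 116.75°
δ = |180° − 116.75°| = 63.25°
63.25° > 2α = 43.60°  →  invalid

δ = 63.25°, invalid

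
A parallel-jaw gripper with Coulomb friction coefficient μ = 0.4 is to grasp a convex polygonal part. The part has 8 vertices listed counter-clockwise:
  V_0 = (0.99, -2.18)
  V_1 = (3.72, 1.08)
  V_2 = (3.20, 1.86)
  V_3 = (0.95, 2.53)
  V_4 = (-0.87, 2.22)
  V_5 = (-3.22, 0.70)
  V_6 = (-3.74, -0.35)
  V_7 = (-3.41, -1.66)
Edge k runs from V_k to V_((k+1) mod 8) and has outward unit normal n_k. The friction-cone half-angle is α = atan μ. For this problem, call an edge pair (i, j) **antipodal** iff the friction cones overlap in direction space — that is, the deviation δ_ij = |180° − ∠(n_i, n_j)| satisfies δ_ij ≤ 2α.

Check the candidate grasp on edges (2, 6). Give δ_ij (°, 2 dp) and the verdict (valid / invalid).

δ = 59.28°, invalid

α = atan 0.4 = 21.80°;  2α = 43.60°
edge 2: e_2 = (-2.25, +0.67);  n_2 = (+0.2854, +0.9584)
edge 6: e_6 = (+0.33, -1.31);  n_6 = (-0.9697, -0.2443)
∠(n_2, n_6) = 120.72°
δ = |180° − 120.72°| = 59.28°
59.28° > 2α = 43.60°  →  invalid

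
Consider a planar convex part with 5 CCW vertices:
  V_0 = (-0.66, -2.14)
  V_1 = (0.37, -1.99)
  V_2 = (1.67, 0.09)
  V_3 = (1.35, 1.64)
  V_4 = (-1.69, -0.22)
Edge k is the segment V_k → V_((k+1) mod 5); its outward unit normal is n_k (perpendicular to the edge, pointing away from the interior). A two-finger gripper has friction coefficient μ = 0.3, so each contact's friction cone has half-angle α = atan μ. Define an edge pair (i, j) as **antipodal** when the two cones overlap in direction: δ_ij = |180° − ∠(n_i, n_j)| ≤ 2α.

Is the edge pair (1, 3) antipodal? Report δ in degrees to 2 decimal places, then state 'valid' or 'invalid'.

δ = 26.53°, valid

α = atan 0.3 = 16.70°;  2α = 33.40°
edge 1: e_1 = (+1.30, +2.08);  n_1 = (+0.8480, -0.5300)
edge 3: e_3 = (-3.04, -1.86);  n_3 = (-0.5219, +0.8530)
∠(n_1, n_3) = 153.47°
δ = |180° − 153.47°| = 26.53°
26.53° ≤ 2α = 33.40°  →  valid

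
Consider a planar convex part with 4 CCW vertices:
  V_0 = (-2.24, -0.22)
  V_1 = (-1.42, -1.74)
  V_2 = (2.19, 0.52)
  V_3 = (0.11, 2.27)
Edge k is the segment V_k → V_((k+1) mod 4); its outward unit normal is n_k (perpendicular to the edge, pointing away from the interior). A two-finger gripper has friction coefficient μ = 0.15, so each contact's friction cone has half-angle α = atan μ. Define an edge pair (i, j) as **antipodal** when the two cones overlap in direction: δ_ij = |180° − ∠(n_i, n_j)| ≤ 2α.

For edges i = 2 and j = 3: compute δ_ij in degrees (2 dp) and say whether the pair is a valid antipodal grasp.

δ = 93.27°, invalid

α = atan 0.15 = 8.53°;  2α = 17.06°
edge 2: e_2 = (-2.08, +1.75);  n_2 = (+0.6438, +0.7652)
edge 3: e_3 = (-2.35, -2.49);  n_3 = (-0.7273, +0.6864)
∠(n_2, n_3) = 86.73°
δ = |180° − 86.73°| = 93.27°
93.27° > 2α = 17.06°  →  invalid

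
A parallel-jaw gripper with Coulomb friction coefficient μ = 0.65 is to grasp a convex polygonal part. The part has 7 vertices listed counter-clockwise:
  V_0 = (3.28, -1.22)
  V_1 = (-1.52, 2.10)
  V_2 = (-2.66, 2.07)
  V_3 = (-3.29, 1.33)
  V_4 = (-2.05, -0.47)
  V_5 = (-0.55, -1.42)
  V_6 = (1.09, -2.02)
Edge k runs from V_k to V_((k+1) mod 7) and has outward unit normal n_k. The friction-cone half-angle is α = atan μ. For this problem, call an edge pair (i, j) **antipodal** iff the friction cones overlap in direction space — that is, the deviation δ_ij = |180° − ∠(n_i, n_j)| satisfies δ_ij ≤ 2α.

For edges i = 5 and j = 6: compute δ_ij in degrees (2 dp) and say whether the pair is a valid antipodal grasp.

α = atan 0.65 = 33.02°;  2α = 66.05°
edge 5: e_5 = (+1.64, -0.60);  n_5 = (-0.3436, -0.9391)
edge 6: e_6 = (+2.19, +0.80);  n_6 = (+0.3431, -0.9393)
∠(n_5, n_6) = 40.16°
δ = |180° − 40.16°| = 139.84°
139.84° > 2α = 66.05°  →  invalid

δ = 139.84°, invalid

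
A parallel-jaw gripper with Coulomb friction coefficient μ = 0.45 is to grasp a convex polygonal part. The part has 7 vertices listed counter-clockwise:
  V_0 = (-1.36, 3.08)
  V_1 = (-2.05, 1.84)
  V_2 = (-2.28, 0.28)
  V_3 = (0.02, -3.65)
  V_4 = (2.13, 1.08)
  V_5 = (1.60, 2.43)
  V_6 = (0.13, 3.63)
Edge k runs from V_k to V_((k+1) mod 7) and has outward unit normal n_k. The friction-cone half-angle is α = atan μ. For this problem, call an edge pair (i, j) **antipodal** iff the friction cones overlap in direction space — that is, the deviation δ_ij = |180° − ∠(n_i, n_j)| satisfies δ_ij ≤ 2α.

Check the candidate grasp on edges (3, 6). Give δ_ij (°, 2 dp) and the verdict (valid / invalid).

α = atan 0.45 = 24.23°;  2α = 48.46°
edge 3: e_3 = (+2.11, +4.73);  n_3 = (+0.9133, -0.4074)
edge 6: e_6 = (-1.49, -0.55);  n_6 = (-0.3463, +0.9381)
∠(n_3, n_6) = 134.30°
δ = |180° − 134.30°| = 45.70°
45.70° ≤ 2α = 48.46°  →  valid

δ = 45.70°, valid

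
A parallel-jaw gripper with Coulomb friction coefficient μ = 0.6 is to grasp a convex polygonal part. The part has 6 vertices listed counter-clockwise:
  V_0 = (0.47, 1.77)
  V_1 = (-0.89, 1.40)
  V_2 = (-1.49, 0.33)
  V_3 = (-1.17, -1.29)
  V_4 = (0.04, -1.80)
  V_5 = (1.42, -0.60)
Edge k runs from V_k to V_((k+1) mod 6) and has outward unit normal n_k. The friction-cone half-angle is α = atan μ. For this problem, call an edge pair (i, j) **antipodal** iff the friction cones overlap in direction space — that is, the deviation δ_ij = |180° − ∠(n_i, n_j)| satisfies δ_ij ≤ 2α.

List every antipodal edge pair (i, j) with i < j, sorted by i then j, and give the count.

α = atan 0.6 = 30.96°;  2α = 61.93°
n_0 = (-0.2625, +0.9649)
n_1 = (-0.8722, +0.4891)
n_2 = (-0.9810, -0.1938)
n_3 = (-0.3884, -0.9215)
n_4 = (+0.6562, -0.7546)
n_5 = (+0.9282, +0.3721)
  (0,1): δ = 134.50°  ·
  (0,2): δ = 94.05°  ·
  (0,3): δ = 38.07°  ✓
  (0,4): δ = 25.79°  ✓
  (0,5): δ = 96.62°  ·
  (1,2): δ = 139.54°  ·
  (1,3): δ = 83.57°  ·
  (1,4): δ = 19.71°  ✓
  (1,5): δ = 51.12°  ✓
  (2,3): δ = 124.03°  ·
  (2,4): δ = 60.16°  ✓
  (2,5): δ = 10.67°  ✓
  (3,4): δ = 116.14°  ·
  (3,5): δ = 45.30°  ✓
  (4,5): δ = 109.17°  ·
antipodal pairs: 7

count = 7; pairs: (0,3), (0,4), (1,4), (1,5), (2,4), (2,5), (3,5)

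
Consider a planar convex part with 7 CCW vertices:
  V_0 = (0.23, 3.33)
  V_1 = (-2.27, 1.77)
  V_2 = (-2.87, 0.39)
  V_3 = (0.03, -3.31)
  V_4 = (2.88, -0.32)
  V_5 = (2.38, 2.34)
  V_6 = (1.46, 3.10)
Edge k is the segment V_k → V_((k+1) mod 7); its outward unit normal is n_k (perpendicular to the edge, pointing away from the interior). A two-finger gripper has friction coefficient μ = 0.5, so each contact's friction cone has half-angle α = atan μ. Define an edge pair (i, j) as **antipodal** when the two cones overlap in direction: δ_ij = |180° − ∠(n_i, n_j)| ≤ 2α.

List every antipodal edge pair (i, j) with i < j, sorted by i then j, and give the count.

count = 6; pairs: (0,3), (1,3), (1,4), (2,4), (2,5), (2,6)

α = atan 0.5 = 26.57°;  2α = 53.13°
n_0 = (-0.5294, +0.8484)
n_1 = (-0.9171, +0.3987)
n_2 = (-0.7871, -0.6169)
n_3 = (+0.7239, -0.6900)
n_4 = (+0.9828, +0.1847)
n_5 = (+0.6369, +0.7710)
n_6 = (+0.1838, +0.9830)
  (0,1): δ = 145.46°  ·
  (0,2): δ = 83.88°  ·
  (0,3): δ = 14.41°  ✓
  (0,4): δ = 68.68°  ·
  (0,5): δ = 108.48°  ·
  (0,6): δ = 137.44°  ·
  (1,2): δ = 118.41°  ·
  (1,3): δ = 20.13°  ✓
  (1,4): δ = 34.14°  ✓
  (1,5): δ = 73.94°  ·
  (1,6): δ = 102.91°  ·
  (2,3): δ = 81.72°  ·
  (2,4): δ = 27.44°  ✓
  (2,5): δ = 12.35°  ✓
  (2,6): δ = 41.32°  ✓
  (3,4): δ = 125.73°  ·
  (3,5): δ = 85.93°  ·
  (3,6): δ = 56.96°  ·
  (4,5): δ = 140.21°  ·
  (4,6): δ = 111.24°  ·
  (5,6): δ = 151.03°  ·
antipodal pairs: 6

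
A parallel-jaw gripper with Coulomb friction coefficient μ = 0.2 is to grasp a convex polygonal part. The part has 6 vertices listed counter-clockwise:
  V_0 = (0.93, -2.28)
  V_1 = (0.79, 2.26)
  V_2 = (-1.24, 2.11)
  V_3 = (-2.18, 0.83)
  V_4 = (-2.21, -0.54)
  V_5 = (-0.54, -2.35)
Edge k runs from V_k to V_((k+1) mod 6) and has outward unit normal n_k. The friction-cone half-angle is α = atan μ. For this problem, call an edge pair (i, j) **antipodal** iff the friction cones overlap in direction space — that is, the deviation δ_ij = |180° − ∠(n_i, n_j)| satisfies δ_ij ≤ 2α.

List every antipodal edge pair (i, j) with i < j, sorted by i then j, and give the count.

α = atan 0.2 = 11.31°;  2α = 22.62°
n_0 = (+0.9995, +0.0308)
n_1 = (-0.0737, +0.9973)
n_2 = (-0.8060, +0.5919)
n_3 = (-0.9998, +0.0219)
n_4 = (-0.7350, -0.6781)
n_5 = (+0.0476, -0.9989)
  (0,1): δ = 87.54°  ·
  (0,2): δ = 38.06°  ·
  (0,3): δ = 3.02°  ✓
  (0,4): δ = 40.93°  ·
  (0,5): δ = 90.96°  ·
  (1,2): δ = 130.52°  ·
  (1,3): δ = 95.48°  ·
  (1,4): δ = 51.53°  ·
  (1,5): δ = 1.50°  ✓
  (2,3): δ = 144.96°  ·
  (2,4): δ = 101.01°  ·
  (2,5): δ = 50.98°  ·
  (3,4): δ = 136.05°  ·
  (3,5): δ = 86.02°  ·
  (4,5): δ = 129.97°  ·
antipodal pairs: 2

count = 2; pairs: (0,3), (1,5)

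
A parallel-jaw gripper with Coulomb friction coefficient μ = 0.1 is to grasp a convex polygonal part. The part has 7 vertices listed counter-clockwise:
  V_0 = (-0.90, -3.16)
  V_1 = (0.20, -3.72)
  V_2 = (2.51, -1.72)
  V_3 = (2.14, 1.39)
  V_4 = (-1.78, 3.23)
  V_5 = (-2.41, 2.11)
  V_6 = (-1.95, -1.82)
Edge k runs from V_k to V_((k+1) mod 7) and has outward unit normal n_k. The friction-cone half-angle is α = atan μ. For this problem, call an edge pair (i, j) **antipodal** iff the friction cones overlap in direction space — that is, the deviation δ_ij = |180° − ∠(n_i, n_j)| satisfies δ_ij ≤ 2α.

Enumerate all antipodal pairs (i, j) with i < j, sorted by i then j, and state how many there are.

α = atan 0.1 = 5.71°;  2α = 11.42°
n_0 = (-0.4537, -0.8912)
n_1 = (+0.6546, -0.7560)
n_2 = (+0.9930, +0.1181)
n_3 = (+0.4249, +0.9052)
n_4 = (-0.8716, +0.4903)
n_5 = (-0.9932, -0.1163)
n_6 = (-0.7871, -0.6168)
  (0,1): δ = 112.13°  ·
  (0,2): δ = 56.24°  ·
  (0,3): δ = 1.84°  ✓
  (0,4): δ = 87.62°  ·
  (0,5): δ = 123.66°  ·
  (0,6): δ = 155.06°  ·
  (1,2): δ = 124.10°  ·
  (1,3): δ = 66.03°  ·
  (1,4): δ = 19.76°  ·
  (1,5): δ = 55.79°  ·
  (1,6): δ = 87.20°  ·
  (2,3): δ = 121.93°  ·
  (2,4): δ = 36.14°  ·
  (2,5): δ = 0.11°  ✓
  (2,6): δ = 31.30°  ·
  (3,4): δ = 94.21°  ·
  (3,5): δ = 58.18°  ·
  (3,6): δ = 26.77°  ·
  (4,5): δ = 143.97°  ·
  (4,6): δ = 112.56°  ·
  (5,6): δ = 148.59°  ·
antipodal pairs: 2

count = 2; pairs: (0,3), (2,5)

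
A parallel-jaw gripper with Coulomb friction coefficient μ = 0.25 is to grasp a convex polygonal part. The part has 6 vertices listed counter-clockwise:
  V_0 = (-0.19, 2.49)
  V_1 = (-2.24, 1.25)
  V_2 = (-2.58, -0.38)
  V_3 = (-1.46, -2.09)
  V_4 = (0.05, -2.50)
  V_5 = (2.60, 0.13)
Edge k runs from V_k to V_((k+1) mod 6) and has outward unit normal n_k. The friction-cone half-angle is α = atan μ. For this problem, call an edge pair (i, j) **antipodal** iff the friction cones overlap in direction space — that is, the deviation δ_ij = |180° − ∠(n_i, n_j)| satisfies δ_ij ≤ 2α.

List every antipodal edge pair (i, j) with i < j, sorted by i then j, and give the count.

α = atan 0.25 = 14.04°;  2α = 28.07°
n_0 = (-0.5176, +0.8556)
n_1 = (-0.9789, +0.2042)
n_2 = (-0.8365, -0.5479)
n_3 = (-0.2620, -0.9651)
n_4 = (+0.7179, -0.6961)
n_5 = (+0.6458, +0.7635)
  (0,1): δ = 132.95°  ·
  (0,2): δ = 87.95°  ·
  (0,3): δ = 46.36°  ·
  (0,4): δ = 14.72°  ✓
  (0,5): δ = 108.60°  ·
  (1,2): δ = 134.99°  ·
  (1,3): δ = 93.41°  ·
  (1,4): δ = 32.33°  ·
  (1,5): δ = 61.56°  ·
  (2,3): δ = 138.41°  ·
  (2,4): δ = 77.34°  ·
  (2,5): δ = 16.55°  ✓
  (3,4): δ = 118.92°  ·
  (3,5): δ = 25.04°  ✓
  (4,5): δ = 86.11°  ·
antipodal pairs: 3

count = 3; pairs: (0,4), (2,5), (3,5)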